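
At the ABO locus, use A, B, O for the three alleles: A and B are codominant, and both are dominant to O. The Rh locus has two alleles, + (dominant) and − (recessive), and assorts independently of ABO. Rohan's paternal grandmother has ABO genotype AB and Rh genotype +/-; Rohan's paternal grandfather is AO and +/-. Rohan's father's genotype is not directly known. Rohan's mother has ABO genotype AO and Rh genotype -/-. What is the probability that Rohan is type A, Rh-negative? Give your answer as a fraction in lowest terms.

5/16

Rohan's father's ABO genotype from AB × AO: 1/4 AA, 1/4 AB, 1/4 AO, 1/4 BO.
Crossing each possibility with the mother AO and summing P(type A): 1/4·1 + 1/4·1/2 + 1/4·3/4 + 1/4·1/4 = 5/8.
Similarly for Rh via the father's Rh distribution: P(Rh-) = 1/2.
Independent loci: 5/8 × 1/2 = 5/16.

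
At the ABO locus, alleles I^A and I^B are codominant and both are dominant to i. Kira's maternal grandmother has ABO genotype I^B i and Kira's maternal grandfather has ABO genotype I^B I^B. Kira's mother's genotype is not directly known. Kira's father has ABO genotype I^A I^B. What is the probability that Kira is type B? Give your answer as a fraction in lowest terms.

1/2

Kira's mother's ABO genotype from I^B i × I^B I^B: 1/2 I^B I^B, 1/2 I^B i.
Crossing each possibility with the father I^A I^B and summing P(type B): 1/2·1/2 + 1/2·1/2 = 1/2.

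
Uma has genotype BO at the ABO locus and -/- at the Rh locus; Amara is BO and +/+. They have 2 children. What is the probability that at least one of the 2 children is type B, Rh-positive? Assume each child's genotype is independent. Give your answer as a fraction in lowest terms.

ABO cross BO × BO → 1/4 O, 3/4 B.
Rh cross -/- × +/+ → 1 Rh+; so P(type B, Rh-positive) = 3/4 × 1 = 3/4 per child.
P(none) = (1/4)^2 = 1/16; P(at least one) = 1 − 1/16 = 15/16.

15/16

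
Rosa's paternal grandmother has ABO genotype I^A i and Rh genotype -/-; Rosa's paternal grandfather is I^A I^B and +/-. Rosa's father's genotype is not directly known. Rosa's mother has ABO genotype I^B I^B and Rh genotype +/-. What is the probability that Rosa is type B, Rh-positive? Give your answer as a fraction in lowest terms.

Rosa's father's ABO genotype from I^A i × I^A I^B: 1/4 I^A I^A, 1/4 I^A I^B, 1/4 I^A i, 1/4 I^B i.
Crossing each possibility with the mother I^B I^B and summing P(type B): 1/4·0 + 1/4·1/2 + 1/4·1/2 + 1/4·1 = 1/2.
Similarly for Rh via the father's Rh distribution: P(Rh+) = 5/8.
Independent loci: 1/2 × 5/8 = 5/16.

5/16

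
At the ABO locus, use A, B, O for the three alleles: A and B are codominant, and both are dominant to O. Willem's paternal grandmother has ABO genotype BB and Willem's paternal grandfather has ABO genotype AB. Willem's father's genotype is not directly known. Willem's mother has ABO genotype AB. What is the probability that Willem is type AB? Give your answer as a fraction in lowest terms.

1/2

Willem's father's ABO genotype from BB × AB: 1/2 AB, 1/2 BB.
Crossing each possibility with the mother AB and summing P(type AB): 1/2·1/2 + 1/2·1/2 = 1/2.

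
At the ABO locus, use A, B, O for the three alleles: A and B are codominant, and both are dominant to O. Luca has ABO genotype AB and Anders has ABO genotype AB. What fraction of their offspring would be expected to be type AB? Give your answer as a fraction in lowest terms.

1/2

ABO cross AB × AB → offspring phenotypes: 1/4 A, 1/4 B, 1/2 AB.
So P(type AB) = 1/2.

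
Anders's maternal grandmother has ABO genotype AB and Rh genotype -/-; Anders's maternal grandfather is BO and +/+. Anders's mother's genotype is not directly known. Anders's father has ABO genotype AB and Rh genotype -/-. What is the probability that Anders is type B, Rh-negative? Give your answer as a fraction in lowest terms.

3/16

Anders's mother's ABO genotype from AB × BO: 1/4 AB, 1/4 AO, 1/4 BB, 1/4 BO.
Crossing each possibility with the father AB and summing P(type B): 1/4·1/4 + 1/4·1/4 + 1/4·1/2 + 1/4·1/2 = 3/8.
Similarly for Rh via the mother's Rh distribution: P(Rh-) = 1/2.
Independent loci: 3/8 × 1/2 = 3/16.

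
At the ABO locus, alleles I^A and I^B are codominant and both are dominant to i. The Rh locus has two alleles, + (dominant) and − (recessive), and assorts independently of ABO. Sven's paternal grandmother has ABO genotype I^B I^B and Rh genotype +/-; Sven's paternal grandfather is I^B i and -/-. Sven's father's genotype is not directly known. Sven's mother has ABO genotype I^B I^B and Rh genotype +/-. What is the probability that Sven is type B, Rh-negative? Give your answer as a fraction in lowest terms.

3/8

Sven's father's ABO genotype from I^B I^B × I^B i: 1/2 I^B I^B, 1/2 I^B i.
Crossing each possibility with the mother I^B I^B and summing P(type B): 1/2·1 + 1/2·1 = 1.
Similarly for Rh via the father's Rh distribution: P(Rh-) = 3/8.
Independent loci: 1 × 3/8 = 3/8.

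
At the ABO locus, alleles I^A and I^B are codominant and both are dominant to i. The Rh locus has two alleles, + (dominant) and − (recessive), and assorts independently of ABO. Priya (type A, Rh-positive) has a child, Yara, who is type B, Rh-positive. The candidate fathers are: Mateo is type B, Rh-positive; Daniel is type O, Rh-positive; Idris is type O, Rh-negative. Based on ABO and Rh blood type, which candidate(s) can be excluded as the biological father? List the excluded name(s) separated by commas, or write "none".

A candidate is excluded only if no genotype consistent with his phenotype could produce a type B, Rh-positive child with a type A, Rh-positive mother.
Daniel (type O, Rh+): no genotype consistent with that phenotype can produce a type-B Rh+ child with a type-A mother.
Idris (type O, Rh-): no genotype consistent with that phenotype can produce a type-B Rh+ child with a type-A mother.

Daniel, Idris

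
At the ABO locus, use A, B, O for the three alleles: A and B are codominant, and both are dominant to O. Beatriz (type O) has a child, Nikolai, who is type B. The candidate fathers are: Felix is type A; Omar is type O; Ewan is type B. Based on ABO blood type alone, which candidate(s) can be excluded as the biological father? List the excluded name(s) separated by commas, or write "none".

Felix, Omar

A candidate is excluded only if no genotype consistent with his phenotype could produce a type B child with a type O mother.
Felix (type A): no genotype consistent with that phenotype can produce a type-B child with a type-O mother.
Omar (type O): no genotype consistent with that phenotype can produce a type-B child with a type-O mother.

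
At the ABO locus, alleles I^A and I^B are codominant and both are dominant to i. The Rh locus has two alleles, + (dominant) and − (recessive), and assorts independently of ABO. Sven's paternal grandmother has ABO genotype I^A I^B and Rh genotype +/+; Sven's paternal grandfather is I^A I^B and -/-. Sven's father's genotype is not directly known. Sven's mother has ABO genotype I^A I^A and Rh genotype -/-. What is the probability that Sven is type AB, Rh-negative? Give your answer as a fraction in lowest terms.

1/4

Sven's father's ABO genotype from I^A I^B × I^A I^B: 1/4 I^A I^A, 1/2 I^A I^B, 1/4 I^B I^B.
Crossing each possibility with the mother I^A I^A and summing P(type AB): 1/4·0 + 1/2·1/2 + 1/4·1 = 1/2.
Similarly for Rh via the father's Rh distribution: P(Rh-) = 1/2.
Independent loci: 1/2 × 1/2 = 1/4.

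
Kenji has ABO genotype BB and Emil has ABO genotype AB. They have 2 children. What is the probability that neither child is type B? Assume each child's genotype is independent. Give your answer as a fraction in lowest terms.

1/4

ABO cross BB × AB → 1/2 B, 1/2 AB.
So P(type B) = 1/2 per child.
P(not type B) = 1/2 for one child; (1/2)^2 = 1/4.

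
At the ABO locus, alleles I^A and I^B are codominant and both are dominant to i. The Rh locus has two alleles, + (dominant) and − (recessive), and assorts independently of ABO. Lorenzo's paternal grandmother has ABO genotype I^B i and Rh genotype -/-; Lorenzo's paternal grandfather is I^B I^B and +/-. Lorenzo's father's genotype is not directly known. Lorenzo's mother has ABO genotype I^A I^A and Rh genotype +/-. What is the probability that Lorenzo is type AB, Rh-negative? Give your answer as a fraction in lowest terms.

Lorenzo's father's ABO genotype from I^B i × I^B I^B: 1/2 I^B I^B, 1/2 I^B i.
Crossing each possibility with the mother I^A I^A and summing P(type AB): 1/2·1 + 1/2·1/2 = 3/4.
Similarly for Rh via the father's Rh distribution: P(Rh-) = 3/8.
Independent loci: 3/4 × 3/8 = 9/32.

9/32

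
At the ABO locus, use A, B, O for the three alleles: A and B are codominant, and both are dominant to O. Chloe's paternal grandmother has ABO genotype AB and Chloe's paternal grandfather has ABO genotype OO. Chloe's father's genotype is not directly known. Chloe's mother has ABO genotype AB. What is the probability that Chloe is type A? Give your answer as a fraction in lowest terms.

Chloe's father's ABO genotype from AB × OO: 1/2 AO, 1/2 BO.
Crossing each possibility with the mother AB and summing P(type A): 1/2·1/2 + 1/2·1/4 = 3/8.

3/8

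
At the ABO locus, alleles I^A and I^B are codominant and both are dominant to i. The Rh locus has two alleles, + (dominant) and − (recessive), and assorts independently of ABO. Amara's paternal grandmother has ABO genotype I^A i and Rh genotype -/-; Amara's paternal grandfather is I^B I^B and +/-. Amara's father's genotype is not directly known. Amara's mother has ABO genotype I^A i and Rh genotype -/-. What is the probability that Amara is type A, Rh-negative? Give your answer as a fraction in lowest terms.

9/32

Amara's father's ABO genotype from I^A i × I^B I^B: 1/2 I^A I^B, 1/2 I^B i.
Crossing each possibility with the mother I^A i and summing P(type A): 1/2·1/2 + 1/2·1/4 = 3/8.
Similarly for Rh via the father's Rh distribution: P(Rh-) = 3/4.
Independent loci: 3/8 × 3/4 = 9/32.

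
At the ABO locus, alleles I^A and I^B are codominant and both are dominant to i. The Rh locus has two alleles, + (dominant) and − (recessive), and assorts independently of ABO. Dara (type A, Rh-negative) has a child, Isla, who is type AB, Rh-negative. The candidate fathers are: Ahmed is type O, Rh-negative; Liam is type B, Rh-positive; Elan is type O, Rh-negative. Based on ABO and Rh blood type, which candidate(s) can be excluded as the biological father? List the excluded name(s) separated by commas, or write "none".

Ahmed, Elan

A candidate is excluded only if no genotype consistent with his phenotype could produce a type AB, Rh-negative child with a type A, Rh-negative mother.
Ahmed (type O, Rh-): no genotype consistent with that phenotype can produce a type-AB Rh- child with a type-A mother.
Elan (type O, Rh-): no genotype consistent with that phenotype can produce a type-AB Rh- child with a type-A mother.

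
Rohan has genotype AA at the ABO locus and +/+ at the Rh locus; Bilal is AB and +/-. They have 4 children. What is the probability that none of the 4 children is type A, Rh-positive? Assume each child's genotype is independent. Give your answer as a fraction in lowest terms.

1/16

ABO cross AA × AB → 1/2 A, 1/2 AB.
Rh cross +/+ × +/- → 1 Rh+; so P(type A, Rh-positive) = 1/2 × 1 = 1/2 per child.
P(not type A, Rh-positive) = 1/2 for one child; (1/2)^4 = 1/16.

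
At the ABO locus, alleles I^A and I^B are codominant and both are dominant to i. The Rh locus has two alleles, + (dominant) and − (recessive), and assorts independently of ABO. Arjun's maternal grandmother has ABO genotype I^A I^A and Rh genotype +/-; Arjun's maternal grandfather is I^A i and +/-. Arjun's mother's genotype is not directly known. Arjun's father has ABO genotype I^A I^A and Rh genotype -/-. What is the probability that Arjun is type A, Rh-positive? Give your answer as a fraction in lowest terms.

1/2

Arjun's mother's ABO genotype from I^A I^A × I^A i: 1/2 I^A I^A, 1/2 I^A i.
Crossing each possibility with the father I^A I^A and summing P(type A): 1/2·1 + 1/2·1 = 1.
Similarly for Rh via the mother's Rh distribution: P(Rh+) = 1/2.
Independent loci: 1 × 1/2 = 1/2.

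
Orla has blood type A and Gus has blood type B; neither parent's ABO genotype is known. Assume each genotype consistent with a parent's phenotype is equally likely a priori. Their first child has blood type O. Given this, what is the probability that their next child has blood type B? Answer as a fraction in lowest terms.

1/4

Possible genotypes: Orla ∈ {I^A I^A, I^A i}; Gus ∈ {I^B I^B, I^B i}.
Weight each parental genotype pair by prior × P(type-O child):
  I^A i × I^B i: posterior weight 1; P(next child type B) = 1/4.
Weighted sum = 1/4.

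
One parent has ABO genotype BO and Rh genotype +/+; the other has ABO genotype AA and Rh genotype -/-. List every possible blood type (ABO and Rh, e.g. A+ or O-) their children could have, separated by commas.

A+, AB+

Gametes from BO × AA give offspring ABO genotypes AB, AO, i.e. phenotypes A, AB.
Rh cross +/+ × -/- → phenotypes Rh+.
Combining independently: A+, AB+.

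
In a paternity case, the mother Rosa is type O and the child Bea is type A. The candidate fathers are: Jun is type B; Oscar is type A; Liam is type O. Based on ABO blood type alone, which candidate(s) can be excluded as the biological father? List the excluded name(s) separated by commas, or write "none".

Jun, Liam

A candidate is excluded only if no genotype consistent with his phenotype could produce a type A child with a type O mother.
Jun (type B): no genotype consistent with that phenotype can produce a type-A child with a type-O mother.
Liam (type O): no genotype consistent with that phenotype can produce a type-A child with a type-O mother.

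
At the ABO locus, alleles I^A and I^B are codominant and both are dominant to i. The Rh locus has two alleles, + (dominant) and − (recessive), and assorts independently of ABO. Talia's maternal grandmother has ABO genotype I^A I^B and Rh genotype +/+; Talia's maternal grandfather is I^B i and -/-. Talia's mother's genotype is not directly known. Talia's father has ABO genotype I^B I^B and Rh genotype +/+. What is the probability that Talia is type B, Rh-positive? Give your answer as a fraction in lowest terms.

Talia's mother's ABO genotype from I^A I^B × I^B i: 1/4 I^A I^B, 1/4 I^A i, 1/4 I^B I^B, 1/4 I^B i.
Crossing each possibility with the father I^B I^B and summing P(type B): 1/4·1/2 + 1/4·1/2 + 1/4·1 + 1/4·1 = 3/4.
Similarly for Rh via the mother's Rh distribution: P(Rh+) = 1.
Independent loci: 3/4 × 1 = 3/4.

3/4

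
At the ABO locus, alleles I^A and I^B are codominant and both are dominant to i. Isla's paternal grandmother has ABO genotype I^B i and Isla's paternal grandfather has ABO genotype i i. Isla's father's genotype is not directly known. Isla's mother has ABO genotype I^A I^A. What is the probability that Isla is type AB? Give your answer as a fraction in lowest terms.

Isla's father's ABO genotype from I^B i × i i: 1/2 I^B i, 1/2 i i.
Crossing each possibility with the mother I^A I^A and summing P(type AB): 1/2·1/2 + 1/2·0 = 1/4.

1/4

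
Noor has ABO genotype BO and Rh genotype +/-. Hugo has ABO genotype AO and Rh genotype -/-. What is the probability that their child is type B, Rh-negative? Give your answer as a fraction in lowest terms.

ABO cross BO × AO → offspring phenotypes: 1/4 O, 1/4 A, 1/4 B, 1/4 AB.
Rh cross +/- × -/- → 1/2 Rh+, 1/2 Rh-.
Independent loci: P(type B, Rh-negative) = 1/4 × 1/2 = 1/8.

1/8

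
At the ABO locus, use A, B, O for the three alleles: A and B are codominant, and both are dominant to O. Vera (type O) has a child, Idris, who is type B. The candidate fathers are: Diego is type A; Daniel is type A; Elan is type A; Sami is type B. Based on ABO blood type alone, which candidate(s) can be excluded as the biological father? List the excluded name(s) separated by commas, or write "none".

Diego, Daniel, Elan

A candidate is excluded only if no genotype consistent with his phenotype could produce a type B child with a type O mother.
Diego (type A): no genotype consistent with that phenotype can produce a type-B child with a type-O mother.
Daniel (type A): no genotype consistent with that phenotype can produce a type-B child with a type-O mother.
Elan (type A): no genotype consistent with that phenotype can produce a type-B child with a type-O mother.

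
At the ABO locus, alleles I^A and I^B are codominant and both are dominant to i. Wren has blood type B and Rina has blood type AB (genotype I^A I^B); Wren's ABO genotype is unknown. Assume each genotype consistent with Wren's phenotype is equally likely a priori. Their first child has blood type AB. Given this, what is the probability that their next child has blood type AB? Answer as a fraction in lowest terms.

Possible genotypes: Wren ∈ {I^B I^B, I^B i}; Rina ∈ {I^A I^B}.
Weight each parental genotype pair by prior × P(type-AB child):
  I^B I^B × I^A I^B: posterior weight 2/3; P(next child type AB) = 1/2.
  I^B i × I^A I^B: posterior weight 1/3; P(next child type AB) = 1/4.
Weighted sum = 5/12.

5/12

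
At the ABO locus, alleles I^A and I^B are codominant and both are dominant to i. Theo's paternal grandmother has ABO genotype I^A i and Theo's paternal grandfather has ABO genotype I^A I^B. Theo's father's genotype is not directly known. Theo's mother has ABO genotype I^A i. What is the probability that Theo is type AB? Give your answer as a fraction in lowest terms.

Theo's father's ABO genotype from I^A i × I^A I^B: 1/4 I^A I^A, 1/4 I^A I^B, 1/4 I^A i, 1/4 I^B i.
Crossing each possibility with the mother I^A i and summing P(type AB): 1/4·0 + 1/4·1/4 + 1/4·0 + 1/4·1/4 = 1/8.

1/8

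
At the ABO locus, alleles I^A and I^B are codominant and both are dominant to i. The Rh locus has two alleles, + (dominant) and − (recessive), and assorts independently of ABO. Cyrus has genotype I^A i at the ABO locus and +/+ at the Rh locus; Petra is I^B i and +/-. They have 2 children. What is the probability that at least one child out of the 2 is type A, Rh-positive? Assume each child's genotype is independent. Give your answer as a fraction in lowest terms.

7/16

ABO cross I^A i × I^B i → 1/4 O, 1/4 A, 1/4 B, 1/4 AB.
Rh cross +/+ × +/- → 1 Rh+; so P(type A, Rh-positive) = 1/4 × 1 = 1/4 per child.
P(none) = (3/4)^2 = 9/16; P(at least one) = 1 − 9/16 = 7/16.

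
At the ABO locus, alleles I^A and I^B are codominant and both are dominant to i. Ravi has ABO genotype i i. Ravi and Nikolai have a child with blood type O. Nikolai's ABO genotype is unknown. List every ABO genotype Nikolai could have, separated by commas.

For each candidate genotype of Nikolai, check whether crossing it with i i can produce every observed child phenotype.
  I^A I^A → possible child types {A} ✗
  I^A I^B → possible child types {A, B} ✗
  I^A i → possible child types {O, A} ✓
  I^B I^B → possible child types {B} ✗
  I^B i → possible child types {O, B} ✓
  i i → possible child types {O} ✓

I^A i, I^B i, i i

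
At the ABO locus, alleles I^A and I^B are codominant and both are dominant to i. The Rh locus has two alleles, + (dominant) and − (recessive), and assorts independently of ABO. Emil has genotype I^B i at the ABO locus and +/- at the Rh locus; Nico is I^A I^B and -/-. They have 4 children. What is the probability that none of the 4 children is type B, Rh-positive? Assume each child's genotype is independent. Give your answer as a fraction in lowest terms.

ABO cross I^B i × I^A I^B → 1/4 A, 1/2 B, 1/4 AB.
Rh cross +/- × -/- → 1/2 Rh+, 1/2 Rh-; so P(type B, Rh-positive) = 1/2 × 1/2 = 1/4 per child.
P(not type B, Rh-positive) = 3/4 for one child; (3/4)^4 = 81/256.

81/256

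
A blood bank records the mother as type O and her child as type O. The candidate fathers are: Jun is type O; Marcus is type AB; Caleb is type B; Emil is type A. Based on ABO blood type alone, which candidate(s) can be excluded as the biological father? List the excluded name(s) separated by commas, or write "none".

A candidate is excluded only if no genotype consistent with his phenotype could produce a type O child with a type O mother.
Marcus (type AB): no genotype consistent with that phenotype can produce a type-O child with a type-O mother.

Marcus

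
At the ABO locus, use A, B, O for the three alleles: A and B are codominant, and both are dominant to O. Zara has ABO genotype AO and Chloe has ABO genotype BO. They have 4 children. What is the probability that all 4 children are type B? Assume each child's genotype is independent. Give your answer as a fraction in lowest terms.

ABO cross AO × BO → 1/4 O, 1/4 A, 1/4 B, 1/4 AB.
So P(type B) = 1/4 per child.
All 4 independent: (1/4)^4 = 1/256.

1/256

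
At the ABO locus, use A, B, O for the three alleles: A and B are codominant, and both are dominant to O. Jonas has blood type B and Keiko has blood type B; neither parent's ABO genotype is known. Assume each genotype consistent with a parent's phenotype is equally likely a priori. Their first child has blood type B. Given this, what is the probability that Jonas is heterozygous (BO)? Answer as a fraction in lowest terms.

Possible genotypes: Jonas ∈ {BB, BO}; Keiko ∈ {BB, BO}.
Weight each parental genotype pair by prior × P(type-B child):
  BB × BB: posterior weight 4/15.
  BB × BO: posterior weight 4/15.
  BO × BB: posterior weight 4/15.
  BO × BO: posterior weight 1/5.
Sum the posterior weight over pairs where Jonas is BO: 7/15.

7/15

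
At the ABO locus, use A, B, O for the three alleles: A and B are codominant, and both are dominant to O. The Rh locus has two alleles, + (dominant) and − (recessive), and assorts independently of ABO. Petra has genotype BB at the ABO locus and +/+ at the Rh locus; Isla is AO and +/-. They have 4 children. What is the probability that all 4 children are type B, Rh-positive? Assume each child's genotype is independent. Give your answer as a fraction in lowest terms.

ABO cross BB × AO → 1/2 B, 1/2 AB.
Rh cross +/+ × +/- → 1 Rh+; so P(type B, Rh-positive) = 1/2 × 1 = 1/2 per child.
All 4 independent: (1/2)^4 = 1/16.

1/16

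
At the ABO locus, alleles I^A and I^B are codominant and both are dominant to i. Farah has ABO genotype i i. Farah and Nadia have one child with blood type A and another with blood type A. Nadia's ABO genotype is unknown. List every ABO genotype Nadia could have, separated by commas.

For each candidate genotype of Nadia, check whether crossing it with i i can produce every observed child phenotype.
  I^A I^A → possible child types {A} ✓
  I^A I^B → possible child types {A, B} ✓
  I^A i → possible child types {O, A} ✓
  I^B I^B → possible child types {B} ✗
  I^B i → possible child types {O, B} ✗
  i i → possible child types {O} ✗

I^A I^A, I^A I^B, I^A i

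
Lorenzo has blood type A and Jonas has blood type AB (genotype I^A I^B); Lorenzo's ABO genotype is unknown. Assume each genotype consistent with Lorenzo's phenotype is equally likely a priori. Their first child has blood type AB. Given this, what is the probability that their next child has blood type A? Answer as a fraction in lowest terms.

1/2

Possible genotypes: Lorenzo ∈ {I^A I^A, I^A i}; Jonas ∈ {I^A I^B}.
Weight each parental genotype pair by prior × P(type-AB child):
  I^A I^A × I^A I^B: posterior weight 2/3; P(next child type A) = 1/2.
  I^A i × I^A I^B: posterior weight 1/3; P(next child type A) = 1/2.
Weighted sum = 1/2.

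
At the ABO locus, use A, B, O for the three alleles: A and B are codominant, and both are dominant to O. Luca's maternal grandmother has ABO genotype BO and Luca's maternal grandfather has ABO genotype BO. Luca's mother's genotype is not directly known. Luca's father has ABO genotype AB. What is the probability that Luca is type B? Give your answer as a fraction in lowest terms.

1/2

Luca's mother's ABO genotype from BO × BO: 1/4 BB, 1/2 BO, 1/4 OO.
Crossing each possibility with the father AB and summing P(type B): 1/4·1/2 + 1/2·1/2 + 1/4·1/2 = 1/2.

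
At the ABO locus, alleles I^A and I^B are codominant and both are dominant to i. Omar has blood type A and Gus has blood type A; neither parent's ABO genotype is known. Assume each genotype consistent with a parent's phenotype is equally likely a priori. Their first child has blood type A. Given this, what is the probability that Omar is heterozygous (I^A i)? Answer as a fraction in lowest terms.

7/15

Possible genotypes: Omar ∈ {I^A I^A, I^A i}; Gus ∈ {I^A I^A, I^A i}.
Weight each parental genotype pair by prior × P(type-A child):
  I^A I^A × I^A I^A: posterior weight 4/15.
  I^A I^A × I^A i: posterior weight 4/15.
  I^A i × I^A I^A: posterior weight 4/15.
  I^A i × I^A i: posterior weight 1/5.
Sum the posterior weight over pairs where Omar is I^A i: 7/15.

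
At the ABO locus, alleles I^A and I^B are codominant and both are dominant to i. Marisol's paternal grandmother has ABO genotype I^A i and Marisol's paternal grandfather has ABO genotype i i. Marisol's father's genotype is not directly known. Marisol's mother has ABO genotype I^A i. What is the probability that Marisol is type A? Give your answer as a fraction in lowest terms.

5/8

Marisol's father's ABO genotype from I^A i × i i: 1/2 I^A i, 1/2 i i.
Crossing each possibility with the mother I^A i and summing P(type A): 1/2·3/4 + 1/2·1/2 = 5/8.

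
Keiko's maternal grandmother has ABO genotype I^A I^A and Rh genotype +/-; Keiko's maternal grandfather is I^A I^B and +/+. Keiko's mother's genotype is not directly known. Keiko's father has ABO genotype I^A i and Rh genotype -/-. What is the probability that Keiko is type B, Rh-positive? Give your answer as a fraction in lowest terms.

3/32

Keiko's mother's ABO genotype from I^A I^A × I^A I^B: 1/2 I^A I^A, 1/2 I^A I^B.
Crossing each possibility with the father I^A i and summing P(type B): 1/2·0 + 1/2·1/4 = 1/8.
Similarly for Rh via the mother's Rh distribution: P(Rh+) = 3/4.
Independent loci: 1/8 × 3/4 = 3/32.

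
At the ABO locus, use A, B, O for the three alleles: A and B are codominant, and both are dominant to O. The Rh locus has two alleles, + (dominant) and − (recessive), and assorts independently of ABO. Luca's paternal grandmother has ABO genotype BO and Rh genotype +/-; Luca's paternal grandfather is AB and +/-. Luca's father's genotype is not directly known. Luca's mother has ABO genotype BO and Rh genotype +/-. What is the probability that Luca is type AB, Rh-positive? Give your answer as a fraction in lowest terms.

3/32

Luca's father's ABO genotype from BO × AB: 1/4 AB, 1/4 AO, 1/4 BB, 1/4 BO.
Crossing each possibility with the mother BO and summing P(type AB): 1/4·1/4 + 1/4·1/4 + 1/4·0 + 1/4·0 = 1/8.
Similarly for Rh via the father's Rh distribution: P(Rh+) = 3/4.
Independent loci: 1/8 × 3/4 = 3/32.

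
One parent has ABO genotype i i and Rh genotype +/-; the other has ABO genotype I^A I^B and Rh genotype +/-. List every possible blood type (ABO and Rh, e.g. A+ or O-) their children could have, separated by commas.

A+, A-, B+, B-

Gametes from i i × I^A I^B give offspring ABO genotypes I^A i, I^B i, i.e. phenotypes A, B.
Rh cross +/- × +/- → phenotypes Rh+, Rh-.
Combining independently: A+, A-, B+, B-.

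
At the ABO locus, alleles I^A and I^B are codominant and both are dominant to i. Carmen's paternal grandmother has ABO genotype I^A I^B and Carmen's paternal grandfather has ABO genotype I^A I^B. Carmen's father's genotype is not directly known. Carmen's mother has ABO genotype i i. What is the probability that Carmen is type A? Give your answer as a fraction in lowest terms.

Carmen's father's ABO genotype from I^A I^B × I^A I^B: 1/4 I^A I^A, 1/2 I^A I^B, 1/4 I^B I^B.
Crossing each possibility with the mother i i and summing P(type A): 1/4·1 + 1/2·1/2 + 1/4·0 = 1/2.

1/2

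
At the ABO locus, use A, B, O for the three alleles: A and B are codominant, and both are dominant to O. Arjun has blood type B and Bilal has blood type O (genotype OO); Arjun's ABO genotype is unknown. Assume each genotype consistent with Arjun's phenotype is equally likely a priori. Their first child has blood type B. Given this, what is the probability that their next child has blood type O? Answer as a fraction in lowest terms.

1/6

Possible genotypes: Arjun ∈ {BB, BO}; Bilal ∈ {OO}.
Weight each parental genotype pair by prior × P(type-B child):
  BB × OO: posterior weight 2/3; P(next child type O) = 0.
  BO × OO: posterior weight 1/3; P(next child type O) = 1/2.
Weighted sum = 1/6.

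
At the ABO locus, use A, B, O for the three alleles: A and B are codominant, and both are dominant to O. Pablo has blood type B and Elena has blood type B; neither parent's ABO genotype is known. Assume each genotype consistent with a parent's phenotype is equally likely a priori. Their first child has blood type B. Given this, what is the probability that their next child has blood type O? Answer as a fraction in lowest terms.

Possible genotypes: Pablo ∈ {BB, BO}; Elena ∈ {BB, BO}.
Weight each parental genotype pair by prior × P(type-B child):
  BB × BB: posterior weight 4/15; P(next child type O) = 0.
  BB × BO: posterior weight 4/15; P(next child type O) = 0.
  BO × BB: posterior weight 4/15; P(next child type O) = 0.
  BO × BO: posterior weight 1/5; P(next child type O) = 1/4.
Weighted sum = 1/20.

1/20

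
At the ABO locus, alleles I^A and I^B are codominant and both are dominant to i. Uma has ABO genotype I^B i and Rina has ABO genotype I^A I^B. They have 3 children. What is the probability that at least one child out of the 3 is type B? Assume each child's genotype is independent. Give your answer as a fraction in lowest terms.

ABO cross I^B i × I^A I^B → 1/4 A, 1/2 B, 1/4 AB.
So P(type B) = 1/2 per child.
P(none) = (1/2)^3 = 1/8; P(at least one) = 1 − 1/8 = 7/8.

7/8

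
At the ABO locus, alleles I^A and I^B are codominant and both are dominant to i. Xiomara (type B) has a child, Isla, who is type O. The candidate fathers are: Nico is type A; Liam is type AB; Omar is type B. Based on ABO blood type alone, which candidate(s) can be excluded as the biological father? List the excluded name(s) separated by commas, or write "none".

A candidate is excluded only if no genotype consistent with his phenotype could produce a type O child with a type B mother.
Liam (type AB): no genotype consistent with that phenotype can produce a type-O child with a type-B mother.

Liam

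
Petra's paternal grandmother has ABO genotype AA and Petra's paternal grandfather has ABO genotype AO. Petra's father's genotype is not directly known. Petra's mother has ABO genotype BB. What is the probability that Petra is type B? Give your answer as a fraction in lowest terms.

Petra's father's ABO genotype from AA × AO: 1/2 AA, 1/2 AO.
Crossing each possibility with the mother BB and summing P(type B): 1/2·0 + 1/2·1/2 = 1/4.

1/4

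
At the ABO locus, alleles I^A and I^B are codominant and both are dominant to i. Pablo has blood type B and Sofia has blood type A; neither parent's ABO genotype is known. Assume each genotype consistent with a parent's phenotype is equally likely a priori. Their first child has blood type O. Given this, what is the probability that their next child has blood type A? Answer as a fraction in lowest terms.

Possible genotypes: Pablo ∈ {I^B I^B, I^B i}; Sofia ∈ {I^A I^A, I^A i}.
Weight each parental genotype pair by prior × P(type-O child):
  I^B i × I^A i: posterior weight 1; P(next child type A) = 1/4.
Weighted sum = 1/4.

1/4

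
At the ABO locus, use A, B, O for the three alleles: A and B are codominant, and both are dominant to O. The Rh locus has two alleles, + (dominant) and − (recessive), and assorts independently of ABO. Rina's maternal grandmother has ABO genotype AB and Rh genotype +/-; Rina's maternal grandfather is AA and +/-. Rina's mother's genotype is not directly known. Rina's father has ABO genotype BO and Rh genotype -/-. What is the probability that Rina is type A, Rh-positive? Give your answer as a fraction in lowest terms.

Rina's mother's ABO genotype from AB × AA: 1/2 AA, 1/2 AB.
Crossing each possibility with the father BO and summing P(type A): 1/2·1/2 + 1/2·1/4 = 3/8.
Similarly for Rh via the mother's Rh distribution: P(Rh+) = 1/2.
Independent loci: 3/8 × 1/2 = 3/16.

3/16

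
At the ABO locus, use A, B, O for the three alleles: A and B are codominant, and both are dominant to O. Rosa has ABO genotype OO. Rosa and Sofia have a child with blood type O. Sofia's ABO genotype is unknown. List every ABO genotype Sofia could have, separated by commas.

AO, BO, OO

For each candidate genotype of Sofia, check whether crossing it with OO can produce every observed child phenotype.
  AA → possible child types {A} ✗
  AB → possible child types {A, B} ✗
  AO → possible child types {O, A} ✓
  BB → possible child types {B} ✗
  BO → possible child types {O, B} ✓
  OO → possible child types {O} ✓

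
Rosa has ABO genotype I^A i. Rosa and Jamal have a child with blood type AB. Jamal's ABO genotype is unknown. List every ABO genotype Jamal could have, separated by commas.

I^A I^B, I^B I^B, I^B i

For each candidate genotype of Jamal, check whether crossing it with I^A i can produce every observed child phenotype.
  I^A I^A → possible child types {A} ✗
  I^A I^B → possible child types {A, B, AB} ✓
  I^A i → possible child types {O, A} ✗
  I^B I^B → possible child types {B, AB} ✓
  I^B i → possible child types {O, A, B, AB} ✓
  i i → possible child types {O, A} ✗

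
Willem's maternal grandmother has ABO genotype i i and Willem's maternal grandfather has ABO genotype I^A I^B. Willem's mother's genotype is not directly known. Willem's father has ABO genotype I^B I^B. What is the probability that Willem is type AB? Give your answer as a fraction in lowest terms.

1/4

Willem's mother's ABO genotype from i i × I^A I^B: 1/2 I^A i, 1/2 I^B i.
Crossing each possibility with the father I^B I^B and summing P(type AB): 1/2·1/2 + 1/2·0 = 1/4.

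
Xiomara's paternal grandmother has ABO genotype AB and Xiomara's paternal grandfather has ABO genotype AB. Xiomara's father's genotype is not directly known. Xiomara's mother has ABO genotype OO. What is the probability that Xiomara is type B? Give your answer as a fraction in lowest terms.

1/2

Xiomara's father's ABO genotype from AB × AB: 1/4 AA, 1/2 AB, 1/4 BB.
Crossing each possibility with the mother OO and summing P(type B): 1/4·0 + 1/2·1/2 + 1/4·1 = 1/2.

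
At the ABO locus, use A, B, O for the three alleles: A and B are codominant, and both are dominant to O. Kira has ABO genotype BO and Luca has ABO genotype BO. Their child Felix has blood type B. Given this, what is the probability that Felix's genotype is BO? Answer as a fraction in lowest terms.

Cross BO × BO → 1/4 BB, 1/2 BO, 1/4 OO.
Type-B genotypes among offspring: BB (1/4), BO (1/2); total 3/4.
P(BO | type B) = (1/2) / (3/4) = 2/3.

2/3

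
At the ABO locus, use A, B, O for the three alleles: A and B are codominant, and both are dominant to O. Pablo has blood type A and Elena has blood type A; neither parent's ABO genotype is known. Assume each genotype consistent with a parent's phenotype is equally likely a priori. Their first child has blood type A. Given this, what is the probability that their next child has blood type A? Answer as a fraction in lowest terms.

Possible genotypes: Pablo ∈ {AA, AO}; Elena ∈ {AA, AO}.
Weight each parental genotype pair by prior × P(type-A child):
  AA × AA: posterior weight 4/15; P(next child type A) = 1.
  AA × AO: posterior weight 4/15; P(next child type A) = 1.
  AO × AA: posterior weight 4/15; P(next child type A) = 1.
  AO × AO: posterior weight 1/5; P(next child type A) = 3/4.
Weighted sum = 19/20.

19/20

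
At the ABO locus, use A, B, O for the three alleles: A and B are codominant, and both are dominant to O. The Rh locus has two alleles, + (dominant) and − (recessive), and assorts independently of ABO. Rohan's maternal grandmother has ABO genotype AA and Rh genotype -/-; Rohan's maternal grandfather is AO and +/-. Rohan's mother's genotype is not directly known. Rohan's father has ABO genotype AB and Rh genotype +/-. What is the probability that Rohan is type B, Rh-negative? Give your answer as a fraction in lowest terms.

Rohan's mother's ABO genotype from AA × AO: 1/2 AA, 1/2 AO.
Crossing each possibility with the father AB and summing P(type B): 1/2·0 + 1/2·1/4 = 1/8.
Similarly for Rh via the mother's Rh distribution: P(Rh-) = 3/8.
Independent loci: 1/8 × 3/8 = 3/64.

3/64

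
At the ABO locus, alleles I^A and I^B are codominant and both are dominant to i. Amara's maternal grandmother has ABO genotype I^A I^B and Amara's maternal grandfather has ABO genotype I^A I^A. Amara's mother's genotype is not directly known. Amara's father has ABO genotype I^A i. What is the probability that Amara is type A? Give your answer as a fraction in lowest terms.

3/4

Amara's mother's ABO genotype from I^A I^B × I^A I^A: 1/2 I^A I^A, 1/2 I^A I^B.
Crossing each possibility with the father I^A i and summing P(type A): 1/2·1 + 1/2·1/2 = 3/4.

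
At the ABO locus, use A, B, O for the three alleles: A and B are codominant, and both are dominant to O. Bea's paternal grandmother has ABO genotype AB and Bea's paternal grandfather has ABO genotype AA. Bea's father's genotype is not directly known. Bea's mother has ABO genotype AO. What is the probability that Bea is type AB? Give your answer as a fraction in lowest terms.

1/8

Bea's father's ABO genotype from AB × AA: 1/2 AA, 1/2 AB.
Crossing each possibility with the mother AO and summing P(type AB): 1/2·0 + 1/2·1/4 = 1/8.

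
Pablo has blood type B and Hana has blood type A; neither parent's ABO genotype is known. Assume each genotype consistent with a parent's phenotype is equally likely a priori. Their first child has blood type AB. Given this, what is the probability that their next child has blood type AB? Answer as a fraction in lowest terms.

25/36

Possible genotypes: Pablo ∈ {BB, BO}; Hana ∈ {AA, AO}.
Weight each parental genotype pair by prior × P(type-AB child):
  BB × AA: posterior weight 4/9; P(next child type AB) = 1.
  BB × AO: posterior weight 2/9; P(next child type AB) = 1/2.
  BO × AA: posterior weight 2/9; P(next child type AB) = 1/2.
  BO × AO: posterior weight 1/9; P(next child type AB) = 1/4.
Weighted sum = 25/36.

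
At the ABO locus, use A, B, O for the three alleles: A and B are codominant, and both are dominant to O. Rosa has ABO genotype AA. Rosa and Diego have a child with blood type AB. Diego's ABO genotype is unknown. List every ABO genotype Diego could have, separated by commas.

AB, BB, BO

For each candidate genotype of Diego, check whether crossing it with AA can produce every observed child phenotype.
  AA → possible child types {A} ✗
  AB → possible child types {A, AB} ✓
  AO → possible child types {A} ✗
  BB → possible child types {AB} ✓
  BO → possible child types {A, AB} ✓
  OO → possible child types {A} ✗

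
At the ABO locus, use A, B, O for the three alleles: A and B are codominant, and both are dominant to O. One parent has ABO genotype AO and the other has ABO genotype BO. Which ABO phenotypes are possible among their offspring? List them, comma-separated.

Gametes from AO × BO give offspring ABO genotypes AB, AO, BO, OO, i.e. phenotypes O, A, B, AB.

O, A, B, AB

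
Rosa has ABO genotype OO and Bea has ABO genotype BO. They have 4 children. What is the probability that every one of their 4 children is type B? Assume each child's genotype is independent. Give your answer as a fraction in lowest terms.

ABO cross OO × BO → 1/2 O, 1/2 B.
So P(type B) = 1/2 per child.
All 4 independent: (1/2)^4 = 1/16.

1/16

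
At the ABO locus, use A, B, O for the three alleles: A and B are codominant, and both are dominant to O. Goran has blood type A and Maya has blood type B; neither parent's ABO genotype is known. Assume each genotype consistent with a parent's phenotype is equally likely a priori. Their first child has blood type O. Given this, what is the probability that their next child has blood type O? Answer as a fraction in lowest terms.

Possible genotypes: Goran ∈ {AA, AO}; Maya ∈ {BB, BO}.
Weight each parental genotype pair by prior × P(type-O child):
  AO × BO: posterior weight 1; P(next child type O) = 1/4.
Weighted sum = 1/4.

1/4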